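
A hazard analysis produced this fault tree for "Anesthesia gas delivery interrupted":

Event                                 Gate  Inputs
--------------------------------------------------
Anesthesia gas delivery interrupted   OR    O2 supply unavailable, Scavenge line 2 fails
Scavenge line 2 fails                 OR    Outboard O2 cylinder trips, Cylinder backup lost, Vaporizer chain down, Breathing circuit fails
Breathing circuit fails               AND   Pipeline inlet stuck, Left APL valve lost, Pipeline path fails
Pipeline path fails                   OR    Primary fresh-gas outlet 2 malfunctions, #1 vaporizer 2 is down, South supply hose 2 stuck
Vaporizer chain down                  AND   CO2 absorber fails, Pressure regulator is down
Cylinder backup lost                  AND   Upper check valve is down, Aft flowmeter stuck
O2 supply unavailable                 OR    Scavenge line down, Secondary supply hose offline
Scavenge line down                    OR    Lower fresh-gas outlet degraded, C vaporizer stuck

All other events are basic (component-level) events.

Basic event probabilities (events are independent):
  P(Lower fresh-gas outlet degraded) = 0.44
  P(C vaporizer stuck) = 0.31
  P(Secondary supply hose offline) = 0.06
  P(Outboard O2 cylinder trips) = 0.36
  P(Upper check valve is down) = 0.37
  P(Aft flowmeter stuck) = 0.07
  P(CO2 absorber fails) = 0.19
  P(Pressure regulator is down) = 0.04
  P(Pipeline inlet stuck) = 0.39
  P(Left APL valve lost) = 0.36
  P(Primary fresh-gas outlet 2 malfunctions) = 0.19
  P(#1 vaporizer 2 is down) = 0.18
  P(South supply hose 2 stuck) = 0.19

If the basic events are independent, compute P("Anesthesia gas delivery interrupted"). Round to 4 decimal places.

P(Scavenge line down) [OR] = 1 − (1−0.44) × (1−0.31) = 0.613600
P(O2 supply unavailable) [OR] = 1 − (1−0.613600) × (1−0.06) = 0.636784
P(Cylinder backup lost) [AND] = 0.37 × 0.07 = 0.025900
P(Vaporizer chain down) [AND] = 0.19 × 0.04 = 0.007600
P(Pipeline path fails) [OR] = 1 − (1−0.19) × (1−0.18) × (1−0.19) = 0.461998
P(Breathing circuit fails) [AND] = 0.39 × 0.36 × 0.461998 = 0.064865
P(Scavenge line 2 fails) [OR] = 1 − (1−0.36) × (1−0.025900) × (1−0.007600) × (1−0.064865) = 0.421445
P(Anesthesia gas delivery interrupted) [OR] = 1 − (1−0.636784) × (1−0.421445) = 0.789860
Rounded to 4 decimal places: P(Anesthesia gas delivery interrupted) ≈ 0.7899.

0.7899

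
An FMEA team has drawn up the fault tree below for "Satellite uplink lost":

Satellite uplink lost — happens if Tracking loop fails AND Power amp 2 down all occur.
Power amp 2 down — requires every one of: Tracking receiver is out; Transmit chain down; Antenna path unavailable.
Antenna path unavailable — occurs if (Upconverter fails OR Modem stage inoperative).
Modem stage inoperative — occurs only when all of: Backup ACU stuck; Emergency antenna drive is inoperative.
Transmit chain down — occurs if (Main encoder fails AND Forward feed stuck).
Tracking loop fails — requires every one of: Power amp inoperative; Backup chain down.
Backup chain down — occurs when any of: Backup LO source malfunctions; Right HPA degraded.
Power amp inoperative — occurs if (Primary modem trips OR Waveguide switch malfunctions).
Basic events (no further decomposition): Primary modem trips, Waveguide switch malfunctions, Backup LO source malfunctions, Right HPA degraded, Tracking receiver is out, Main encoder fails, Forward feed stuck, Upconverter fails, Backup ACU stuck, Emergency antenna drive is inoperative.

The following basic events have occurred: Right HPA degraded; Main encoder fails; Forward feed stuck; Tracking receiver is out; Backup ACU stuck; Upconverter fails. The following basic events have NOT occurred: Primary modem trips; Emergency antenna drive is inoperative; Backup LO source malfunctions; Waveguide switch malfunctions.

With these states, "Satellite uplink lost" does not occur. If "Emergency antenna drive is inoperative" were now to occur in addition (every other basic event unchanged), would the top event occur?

No

Counterfactual: set "Emergency antenna drive is inoperative" to occurred.
Power amp inoperative [OR]: Primary modem trips=not, Waveguide switch malfunctions=not → no input occurs → does not occur.
Backup chain down [OR]: Backup LO source malfunctions=not, Right HPA degraded=occurs → at least one input occurs → occurs.
Tracking loop fails [AND]: Power amp inoperative=not, Backup chain down=occurs → not all inputs occur → does not occur.
Transmit chain down [AND]: Main encoder fails=occurs, Forward feed stuck=occurs → all inputs occur → occurs.
Modem stage inoperative [AND]: Backup ACU stuck=occurs, Emergency antenna drive is inoperative=occurs → all inputs occur → occurs.
Antenna path unavailable [OR]: Upconverter fails=occurs, Modem stage inoperative=occurs → at least one input occurs → occurs.
Power amp 2 down [AND]: Tracking receiver is out=occurs, Transmit chain down=occurs, Antenna path unavailable=occurs → all inputs occur → occurs.
Satellite uplink lost [AND]: Tracking loop fails=not, Power amp 2 down=occurs → not all inputs occur → does not occur.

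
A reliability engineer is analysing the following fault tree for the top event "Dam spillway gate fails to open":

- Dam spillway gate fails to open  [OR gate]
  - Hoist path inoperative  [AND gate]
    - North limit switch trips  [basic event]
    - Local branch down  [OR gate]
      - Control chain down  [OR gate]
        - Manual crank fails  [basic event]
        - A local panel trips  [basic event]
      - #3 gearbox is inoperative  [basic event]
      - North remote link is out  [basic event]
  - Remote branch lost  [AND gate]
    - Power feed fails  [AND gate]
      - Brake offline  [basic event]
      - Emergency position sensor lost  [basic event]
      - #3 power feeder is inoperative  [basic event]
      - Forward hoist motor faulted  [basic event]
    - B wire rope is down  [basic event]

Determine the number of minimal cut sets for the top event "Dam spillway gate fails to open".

5

Control chain down [OR]: union of children's cut sets → 2 cut set(s).
Local branch down [OR]: union of children's cut sets → 4 cut set(s).
Hoist path inoperative [AND]: one cut set from each child combined → 1 × 4 = 4 cut set(s).
Power feed fails [AND]: one cut set from each child combined → 1 × 1 × 1 × 1 = 1 cut set(s).
Remote branch lost [AND]: one cut set from each child combined → 1 × 1 = 1 cut set(s).
Dam spillway gate fails to open [OR]: union of children's cut sets → 5 cut set(s).
Minimal cut sets: {Manual crank fails, North limit switch trips}; {A local panel trips, North limit switch trips}; {#3 gearbox is inoperative, North limit switch trips}; {North limit switch trips, North remote link is out}; {#3 power feeder is inoperative, B wire rope is down, Brake offline, Emergency position sensor lost, Forward hoist motor faulted}.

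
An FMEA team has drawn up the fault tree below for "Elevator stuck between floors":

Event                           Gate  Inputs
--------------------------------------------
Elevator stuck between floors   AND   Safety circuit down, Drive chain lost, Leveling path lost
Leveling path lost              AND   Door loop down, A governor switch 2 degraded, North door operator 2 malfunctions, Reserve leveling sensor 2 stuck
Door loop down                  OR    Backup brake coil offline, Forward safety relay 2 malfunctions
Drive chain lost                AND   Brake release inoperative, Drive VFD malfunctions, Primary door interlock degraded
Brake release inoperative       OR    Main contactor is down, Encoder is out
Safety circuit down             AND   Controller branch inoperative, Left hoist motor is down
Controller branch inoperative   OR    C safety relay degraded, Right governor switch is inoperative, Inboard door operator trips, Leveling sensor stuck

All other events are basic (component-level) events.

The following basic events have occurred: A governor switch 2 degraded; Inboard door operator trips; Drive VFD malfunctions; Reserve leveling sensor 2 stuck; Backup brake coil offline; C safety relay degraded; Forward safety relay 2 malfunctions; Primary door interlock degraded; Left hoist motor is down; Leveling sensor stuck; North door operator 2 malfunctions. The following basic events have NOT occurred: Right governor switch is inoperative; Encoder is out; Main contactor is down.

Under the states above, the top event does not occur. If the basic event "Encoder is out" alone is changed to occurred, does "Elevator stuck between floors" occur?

Counterfactual: set "Encoder is out" to occurred.
Controller branch inoperative [OR]: C safety relay degraded=occurs, Right governor switch is inoperative=not, Inboard door operator trips=occurs, Leveling sensor stuck=occurs → at least one input occurs → occurs.
Safety circuit down [AND]: Controller branch inoperative=occurs, Left hoist motor is down=occurs → all inputs occur → occurs.
Brake release inoperative [OR]: Main contactor is down=not, Encoder is out=occurs → at least one input occurs → occurs.
Drive chain lost [AND]: Brake release inoperative=occurs, Drive VFD malfunctions=occurs, Primary door interlock degraded=occurs → all inputs occur → occurs.
Door loop down [OR]: Backup brake coil offline=occurs, Forward safety relay 2 malfunctions=occurs → at least one input occurs → occurs.
Leveling path lost [AND]: Door loop down=occurs, A governor switch 2 degraded=occurs, North door operator 2 malfunctions=occurs, Reserve leveling sensor 2 stuck=occurs → all inputs occur → occurs.
Elevator stuck between floors [AND]: Safety circuit down=occurs, Drive chain lost=occurs, Leveling path lost=occurs → all inputs occur → occurs.

Yes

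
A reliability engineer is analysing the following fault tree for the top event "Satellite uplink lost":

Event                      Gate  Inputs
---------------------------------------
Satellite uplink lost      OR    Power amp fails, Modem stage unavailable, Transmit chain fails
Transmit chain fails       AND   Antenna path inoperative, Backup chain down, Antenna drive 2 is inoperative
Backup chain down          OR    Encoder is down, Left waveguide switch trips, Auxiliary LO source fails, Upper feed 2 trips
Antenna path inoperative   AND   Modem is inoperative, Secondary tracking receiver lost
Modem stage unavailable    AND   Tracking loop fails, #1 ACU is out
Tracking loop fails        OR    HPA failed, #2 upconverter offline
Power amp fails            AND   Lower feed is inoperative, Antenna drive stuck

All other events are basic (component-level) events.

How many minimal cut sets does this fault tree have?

Power amp fails [AND]: one cut set from each child combined → 1 × 1 = 1 cut set(s).
Tracking loop fails [OR]: union of children's cut sets → 2 cut set(s).
Modem stage unavailable [AND]: one cut set from each child combined → 2 × 1 = 2 cut set(s).
Antenna path inoperative [AND]: one cut set from each child combined → 1 × 1 = 1 cut set(s).
Backup chain down [OR]: union of children's cut sets → 4 cut set(s).
Transmit chain fails [AND]: one cut set from each child combined → 1 × 4 × 1 = 4 cut set(s).
Satellite uplink lost [OR]: union of children's cut sets → 7 cut set(s).
Minimal cut sets: {Antenna drive stuck, Lower feed is inoperative}; {#1 ACU is out, HPA failed}; {#1 ACU is out, #2 upconverter offline}; {Antenna drive 2 is inoperative, Encoder is down, Modem is inoperative, Secondary tracking receiver lost}; {Antenna drive 2 is inoperative, Left waveguide switch trips, Modem is inoperative, Secondary tracking receiver lost}; {Antenna drive 2 is inoperative, Auxiliary LO source fails, Modem is inoperative, Secondary tracking receiver lost}; {Antenna drive 2 is inoperative, Modem is inoperative, Secondary tracking receiver lost, Upper feed 2 trips}.

7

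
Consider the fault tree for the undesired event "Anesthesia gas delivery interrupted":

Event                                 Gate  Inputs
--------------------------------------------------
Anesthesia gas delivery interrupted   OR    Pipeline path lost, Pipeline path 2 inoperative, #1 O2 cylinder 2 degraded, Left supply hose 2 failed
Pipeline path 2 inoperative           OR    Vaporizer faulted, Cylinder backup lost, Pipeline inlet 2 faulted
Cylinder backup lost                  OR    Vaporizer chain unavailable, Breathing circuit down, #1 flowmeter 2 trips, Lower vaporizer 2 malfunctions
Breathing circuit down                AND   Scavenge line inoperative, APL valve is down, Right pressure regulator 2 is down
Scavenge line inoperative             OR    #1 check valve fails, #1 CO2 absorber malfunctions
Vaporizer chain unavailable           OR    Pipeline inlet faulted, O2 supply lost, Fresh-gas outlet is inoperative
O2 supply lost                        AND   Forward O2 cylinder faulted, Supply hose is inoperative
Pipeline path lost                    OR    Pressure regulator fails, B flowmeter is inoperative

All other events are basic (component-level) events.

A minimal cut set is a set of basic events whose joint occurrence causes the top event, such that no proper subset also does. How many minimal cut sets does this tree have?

Pipeline path lost [OR]: union of children's cut sets → 2 cut set(s).
O2 supply lost [AND]: one cut set from each child combined → 1 × 1 = 1 cut set(s).
Vaporizer chain unavailable [OR]: union of children's cut sets → 3 cut set(s).
Scavenge line inoperative [OR]: union of children's cut sets → 2 cut set(s).
Breathing circuit down [AND]: one cut set from each child combined → 2 × 1 × 1 = 2 cut set(s).
Cylinder backup lost [OR]: union of children's cut sets → 7 cut set(s).
Pipeline path 2 inoperative [OR]: union of children's cut sets → 9 cut set(s).
Anesthesia gas delivery interrupted [OR]: union of children's cut sets → 13 cut set(s).

13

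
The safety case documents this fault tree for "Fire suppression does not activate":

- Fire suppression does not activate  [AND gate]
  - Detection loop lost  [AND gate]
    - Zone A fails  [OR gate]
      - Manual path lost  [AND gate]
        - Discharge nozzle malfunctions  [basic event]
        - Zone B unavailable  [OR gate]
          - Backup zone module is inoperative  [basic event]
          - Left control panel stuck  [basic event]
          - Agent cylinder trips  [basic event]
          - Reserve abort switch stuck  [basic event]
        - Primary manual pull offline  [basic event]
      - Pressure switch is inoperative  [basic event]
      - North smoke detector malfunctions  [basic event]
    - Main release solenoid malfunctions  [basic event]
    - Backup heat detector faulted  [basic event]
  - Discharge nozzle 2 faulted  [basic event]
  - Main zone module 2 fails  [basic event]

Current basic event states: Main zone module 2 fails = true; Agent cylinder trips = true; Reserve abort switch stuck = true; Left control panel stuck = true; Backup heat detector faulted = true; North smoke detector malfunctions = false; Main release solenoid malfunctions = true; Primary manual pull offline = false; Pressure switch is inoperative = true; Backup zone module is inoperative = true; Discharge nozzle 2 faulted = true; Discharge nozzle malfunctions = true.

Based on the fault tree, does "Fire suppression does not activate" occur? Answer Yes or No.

Yes

Zone B unavailable [OR]: Backup zone module is inoperative=occurs, Left control panel stuck=occurs, Agent cylinder trips=occurs, Reserve abort switch stuck=occurs → at least one input occurs → occurs.
Manual path lost [AND]: Discharge nozzle malfunctions=occurs, Zone B unavailable=occurs, Primary manual pull offline=not → not all inputs occur → does not occur.
Zone A fails [OR]: Manual path lost=not, Pressure switch is inoperative=occurs, North smoke detector malfunctions=not → at least one input occurs → occurs.
Detection loop lost [AND]: Zone A fails=occurs, Main release solenoid malfunctions=occurs, Backup heat detector faulted=occurs → all inputs occur → occurs.
Fire suppression does not activate [AND]: Detection loop lost=occurs, Discharge nozzle 2 faulted=occurs, Main zone module 2 fails=occurs → all inputs occur → occurs.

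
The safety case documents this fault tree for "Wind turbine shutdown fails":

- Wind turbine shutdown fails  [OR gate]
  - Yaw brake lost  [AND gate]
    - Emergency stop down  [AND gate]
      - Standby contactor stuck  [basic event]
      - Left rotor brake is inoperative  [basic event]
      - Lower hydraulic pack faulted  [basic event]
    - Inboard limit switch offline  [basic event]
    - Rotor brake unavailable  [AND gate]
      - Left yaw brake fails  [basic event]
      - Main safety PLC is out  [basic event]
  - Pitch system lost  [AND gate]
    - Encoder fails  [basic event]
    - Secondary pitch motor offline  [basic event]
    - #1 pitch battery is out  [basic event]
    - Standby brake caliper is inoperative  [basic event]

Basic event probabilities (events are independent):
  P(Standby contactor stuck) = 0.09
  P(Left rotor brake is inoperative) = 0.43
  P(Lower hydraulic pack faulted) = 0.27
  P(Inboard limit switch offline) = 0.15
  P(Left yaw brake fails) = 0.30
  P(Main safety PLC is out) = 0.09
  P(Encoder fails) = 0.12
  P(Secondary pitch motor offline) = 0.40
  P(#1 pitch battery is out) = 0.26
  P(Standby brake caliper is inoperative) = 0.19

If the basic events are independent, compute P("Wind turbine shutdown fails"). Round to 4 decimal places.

0.0024

P(Emergency stop down) [AND] = 0.09 × 0.43 × 0.27 = 0.010449
P(Rotor brake unavailable) [AND] = 0.30 × 0.09 = 0.027000
P(Yaw brake lost) [AND] = 0.010449 × 0.15 × 0.027000 = 0.000042
P(Pitch system lost) [AND] = 0.12 × 0.40 × 0.26 × 0.19 = 0.002371
P(Wind turbine shutdown fails) [OR] = 1 − (1−0.000042) × (1−0.002371) = 0.002413
Rounded to 4 decimal places: P(Wind turbine shutdown fails) ≈ 0.0024.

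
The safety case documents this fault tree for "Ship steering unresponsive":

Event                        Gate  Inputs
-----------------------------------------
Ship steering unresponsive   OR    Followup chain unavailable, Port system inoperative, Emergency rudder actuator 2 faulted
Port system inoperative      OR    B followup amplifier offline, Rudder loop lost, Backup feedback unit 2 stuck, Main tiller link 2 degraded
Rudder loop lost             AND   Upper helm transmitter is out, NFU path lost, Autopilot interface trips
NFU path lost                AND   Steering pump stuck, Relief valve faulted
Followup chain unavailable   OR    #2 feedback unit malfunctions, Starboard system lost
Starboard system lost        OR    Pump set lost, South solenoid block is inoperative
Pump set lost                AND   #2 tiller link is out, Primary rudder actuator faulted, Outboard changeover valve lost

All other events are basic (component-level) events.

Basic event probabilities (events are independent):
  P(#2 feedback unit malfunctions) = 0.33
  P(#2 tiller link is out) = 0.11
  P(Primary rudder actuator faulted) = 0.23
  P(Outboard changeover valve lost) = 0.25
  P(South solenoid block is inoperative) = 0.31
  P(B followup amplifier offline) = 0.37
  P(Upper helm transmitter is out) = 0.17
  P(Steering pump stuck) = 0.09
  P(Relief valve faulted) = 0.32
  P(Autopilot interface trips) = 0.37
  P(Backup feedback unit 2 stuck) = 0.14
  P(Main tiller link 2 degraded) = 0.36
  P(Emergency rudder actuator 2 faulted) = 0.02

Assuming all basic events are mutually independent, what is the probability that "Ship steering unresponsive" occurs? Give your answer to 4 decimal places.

0.8442

P(Pump set lost) [AND] = 0.11 × 0.23 × 0.25 = 0.006325
P(Starboard system lost) [OR] = 1 − (1−0.006325) × (1−0.31) = 0.314364
P(Followup chain unavailable) [OR] = 1 − (1−0.33) × (1−0.314364) = 0.540624
P(NFU path lost) [AND] = 0.09 × 0.32 = 0.028800
P(Rudder loop lost) [AND] = 0.17 × 0.028800 × 0.37 = 0.001812
P(Port system inoperative) [OR] = 1 − (1−0.37) × (1−0.001812) × (1−0.14) × (1−0.36) = 0.653876
P(Ship steering unresponsive) [OR] = 1 − (1−0.540624) × (1−0.653876) × (1−0.02) = 0.844179
Rounded to 4 decimal places: P(Ship steering unresponsive) ≈ 0.8442.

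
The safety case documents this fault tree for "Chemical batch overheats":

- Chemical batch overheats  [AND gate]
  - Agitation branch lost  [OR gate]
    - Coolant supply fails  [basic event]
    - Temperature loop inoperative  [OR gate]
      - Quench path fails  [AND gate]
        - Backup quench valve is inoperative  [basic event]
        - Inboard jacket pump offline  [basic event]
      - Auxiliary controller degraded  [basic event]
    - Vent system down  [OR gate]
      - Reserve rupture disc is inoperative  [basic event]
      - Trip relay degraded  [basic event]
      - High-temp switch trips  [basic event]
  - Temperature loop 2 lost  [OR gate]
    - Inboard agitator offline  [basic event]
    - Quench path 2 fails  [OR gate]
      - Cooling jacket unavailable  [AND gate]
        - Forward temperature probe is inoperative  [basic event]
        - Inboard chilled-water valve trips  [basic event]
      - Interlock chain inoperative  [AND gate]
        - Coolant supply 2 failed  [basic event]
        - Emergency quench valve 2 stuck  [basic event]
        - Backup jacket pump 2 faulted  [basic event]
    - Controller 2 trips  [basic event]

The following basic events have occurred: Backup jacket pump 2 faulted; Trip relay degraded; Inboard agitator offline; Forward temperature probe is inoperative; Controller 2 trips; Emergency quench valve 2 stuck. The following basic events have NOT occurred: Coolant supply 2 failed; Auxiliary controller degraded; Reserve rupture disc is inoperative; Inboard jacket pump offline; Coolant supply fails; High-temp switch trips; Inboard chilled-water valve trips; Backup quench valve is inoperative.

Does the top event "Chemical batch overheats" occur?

Quench path fails [AND]: Backup quench valve is inoperative=not, Inboard jacket pump offline=not → not all inputs occur → does not occur.
Temperature loop inoperative [OR]: Quench path fails=not, Auxiliary controller degraded=not → no input occurs → does not occur.
Vent system down [OR]: Reserve rupture disc is inoperative=not, Trip relay degraded=occurs, High-temp switch trips=not → at least one input occurs → occurs.
Agitation branch lost [OR]: Coolant supply fails=not, Temperature loop inoperative=not, Vent system down=occurs → at least one input occurs → occurs.
Cooling jacket unavailable [AND]: Forward temperature probe is inoperative=occurs, Inboard chilled-water valve trips=not → not all inputs occur → does not occur.
Interlock chain inoperative [AND]: Coolant supply 2 failed=not, Emergency quench valve 2 stuck=occurs, Backup jacket pump 2 faulted=occurs → not all inputs occur → does not occur.
Quench path 2 fails [OR]: Cooling jacket unavailable=not, Interlock chain inoperative=not → no input occurs → does not occur.
Temperature loop 2 lost [OR]: Inboard agitator offline=occurs, Quench path 2 fails=not, Controller 2 trips=occurs → at least one input occurs → occurs.
Chemical batch overheats [AND]: Agitation branch lost=occurs, Temperature loop 2 lost=occurs → all inputs occur → occurs.

Yes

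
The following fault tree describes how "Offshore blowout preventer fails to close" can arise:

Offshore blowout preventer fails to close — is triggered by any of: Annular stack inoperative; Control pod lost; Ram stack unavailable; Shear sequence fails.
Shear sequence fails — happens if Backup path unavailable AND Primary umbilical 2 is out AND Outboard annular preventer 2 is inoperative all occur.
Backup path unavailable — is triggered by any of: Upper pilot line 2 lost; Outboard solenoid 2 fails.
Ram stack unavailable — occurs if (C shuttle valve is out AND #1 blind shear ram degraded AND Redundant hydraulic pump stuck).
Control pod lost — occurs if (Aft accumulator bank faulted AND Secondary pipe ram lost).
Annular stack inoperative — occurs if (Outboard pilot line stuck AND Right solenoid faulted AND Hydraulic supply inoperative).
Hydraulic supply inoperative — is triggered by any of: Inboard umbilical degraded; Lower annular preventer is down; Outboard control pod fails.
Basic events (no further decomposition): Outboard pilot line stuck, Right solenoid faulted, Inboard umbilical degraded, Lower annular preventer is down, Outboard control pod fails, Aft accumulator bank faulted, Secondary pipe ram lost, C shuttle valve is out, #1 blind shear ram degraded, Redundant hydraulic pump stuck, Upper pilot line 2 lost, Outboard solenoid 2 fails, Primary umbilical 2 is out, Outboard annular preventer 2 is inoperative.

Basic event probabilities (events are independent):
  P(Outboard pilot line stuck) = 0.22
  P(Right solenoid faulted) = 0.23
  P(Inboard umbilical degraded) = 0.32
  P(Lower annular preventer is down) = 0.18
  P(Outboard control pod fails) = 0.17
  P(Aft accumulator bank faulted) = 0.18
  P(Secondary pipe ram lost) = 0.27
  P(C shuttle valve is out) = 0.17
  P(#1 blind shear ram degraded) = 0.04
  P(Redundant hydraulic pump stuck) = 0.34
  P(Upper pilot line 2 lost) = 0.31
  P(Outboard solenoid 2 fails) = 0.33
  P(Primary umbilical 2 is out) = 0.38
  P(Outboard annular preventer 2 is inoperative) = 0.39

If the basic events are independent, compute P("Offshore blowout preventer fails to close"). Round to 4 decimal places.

P(Hydraulic supply inoperative) [OR] = 1 − (1−0.32) × (1−0.18) × (1−0.17) = 0.537192
P(Annular stack inoperative) [AND] = 0.22 × 0.23 × 0.537192 = 0.027182
P(Control pod lost) [AND] = 0.18 × 0.27 = 0.048600
P(Ram stack unavailable) [AND] = 0.17 × 0.04 × 0.34 = 0.002312
P(Backup path unavailable) [OR] = 1 − (1−0.31) × (1−0.33) = 0.537700
P(Shear sequence fails) [AND] = 0.537700 × 0.38 × 0.39 = 0.079687
P(Offshore blowout preventer fails to close) [OR] = 1 − (1−0.027182) × (1−0.048600) × (1−0.002312) × (1−0.079687) = 0.150184
Rounded to 4 decimal places: P(Offshore blowout preventer fails to close) ≈ 0.1502.

0.1502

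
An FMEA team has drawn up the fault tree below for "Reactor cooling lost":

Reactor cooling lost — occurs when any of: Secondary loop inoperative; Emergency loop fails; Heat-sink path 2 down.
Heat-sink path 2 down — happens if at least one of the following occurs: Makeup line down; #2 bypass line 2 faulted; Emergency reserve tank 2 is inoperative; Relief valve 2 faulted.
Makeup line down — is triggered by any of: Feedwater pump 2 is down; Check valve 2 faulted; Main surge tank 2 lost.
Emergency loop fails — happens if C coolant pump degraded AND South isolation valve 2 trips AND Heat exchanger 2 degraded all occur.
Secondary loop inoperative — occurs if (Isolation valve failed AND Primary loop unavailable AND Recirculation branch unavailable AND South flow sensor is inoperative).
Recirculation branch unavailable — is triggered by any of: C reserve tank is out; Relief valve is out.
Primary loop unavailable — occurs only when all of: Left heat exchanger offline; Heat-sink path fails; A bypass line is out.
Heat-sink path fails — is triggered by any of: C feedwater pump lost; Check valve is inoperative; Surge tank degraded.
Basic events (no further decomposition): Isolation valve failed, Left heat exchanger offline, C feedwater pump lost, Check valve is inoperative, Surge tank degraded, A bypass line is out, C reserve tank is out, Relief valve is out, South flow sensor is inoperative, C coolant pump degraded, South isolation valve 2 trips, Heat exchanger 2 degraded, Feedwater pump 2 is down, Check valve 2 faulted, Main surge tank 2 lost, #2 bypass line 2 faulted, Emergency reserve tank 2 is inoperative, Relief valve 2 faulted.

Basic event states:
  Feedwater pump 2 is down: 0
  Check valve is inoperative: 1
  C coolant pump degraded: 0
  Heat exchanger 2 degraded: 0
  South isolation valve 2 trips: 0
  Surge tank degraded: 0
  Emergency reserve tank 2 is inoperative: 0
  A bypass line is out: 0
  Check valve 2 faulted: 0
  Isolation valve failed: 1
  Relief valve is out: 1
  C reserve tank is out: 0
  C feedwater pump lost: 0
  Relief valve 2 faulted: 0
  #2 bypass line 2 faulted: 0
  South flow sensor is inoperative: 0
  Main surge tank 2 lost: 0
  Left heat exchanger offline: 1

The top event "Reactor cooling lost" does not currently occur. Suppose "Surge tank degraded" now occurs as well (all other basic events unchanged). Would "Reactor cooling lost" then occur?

Counterfactual: set "Surge tank degraded" to occurred.
Heat-sink path fails [OR]: C feedwater pump lost=not, Check valve is inoperative=occurs, Surge tank degraded=occurs → at least one input occurs → occurs.
Primary loop unavailable [AND]: Left heat exchanger offline=occurs, Heat-sink path fails=occurs, A bypass line is out=not → not all inputs occur → does not occur.
Recirculation branch unavailable [OR]: C reserve tank is out=not, Relief valve is out=occurs → at least one input occurs → occurs.
Secondary loop inoperative [AND]: Isolation valve failed=occurs, Primary loop unavailable=not, Recirculation branch unavailable=occurs, South flow sensor is inoperative=not → not all inputs occur → does not occur.
Emergency loop fails [AND]: C coolant pump degraded=not, South isolation valve 2 trips=not, Heat exchanger 2 degraded=not → not all inputs occur → does not occur.
Makeup line down [OR]: Feedwater pump 2 is down=not, Check valve 2 faulted=not, Main surge tank 2 lost=not → no input occurs → does not occur.
Heat-sink path 2 down [OR]: Makeup line down=not, #2 bypass line 2 faulted=not, Emergency reserve tank 2 is inoperative=not, Relief valve 2 faulted=not → no input occurs → does not occur.
Reactor cooling lost [OR]: Secondary loop inoperative=not, Emergency loop fails=not, Heat-sink path 2 down=not → no input occurs → does not occur.

No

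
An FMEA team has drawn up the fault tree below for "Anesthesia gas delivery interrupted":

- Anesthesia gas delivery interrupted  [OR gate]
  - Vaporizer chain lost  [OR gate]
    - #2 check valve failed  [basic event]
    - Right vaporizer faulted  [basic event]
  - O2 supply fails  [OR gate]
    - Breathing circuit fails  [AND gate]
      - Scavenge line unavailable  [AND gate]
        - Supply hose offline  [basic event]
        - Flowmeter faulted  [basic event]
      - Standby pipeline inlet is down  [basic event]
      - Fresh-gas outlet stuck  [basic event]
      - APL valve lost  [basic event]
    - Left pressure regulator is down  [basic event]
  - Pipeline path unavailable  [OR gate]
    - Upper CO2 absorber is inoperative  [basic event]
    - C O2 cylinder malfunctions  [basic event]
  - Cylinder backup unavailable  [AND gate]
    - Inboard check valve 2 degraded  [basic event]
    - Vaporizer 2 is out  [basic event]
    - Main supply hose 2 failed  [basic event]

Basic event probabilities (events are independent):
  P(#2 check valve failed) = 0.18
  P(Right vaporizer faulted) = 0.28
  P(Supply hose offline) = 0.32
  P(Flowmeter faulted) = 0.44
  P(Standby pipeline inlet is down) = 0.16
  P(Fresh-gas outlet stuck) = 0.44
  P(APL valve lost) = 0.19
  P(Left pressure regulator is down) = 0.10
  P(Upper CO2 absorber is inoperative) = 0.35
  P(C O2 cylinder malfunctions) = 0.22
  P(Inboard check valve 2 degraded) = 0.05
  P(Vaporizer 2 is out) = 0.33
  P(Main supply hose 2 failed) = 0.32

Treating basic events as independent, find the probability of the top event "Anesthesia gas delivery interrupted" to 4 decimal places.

P(Vaporizer chain lost) [OR] = 1 − (1−0.18) × (1−0.28) = 0.409600
P(Scavenge line unavailable) [AND] = 0.32 × 0.44 = 0.140800
P(Breathing circuit fails) [AND] = 0.140800 × 0.16 × 0.44 × 0.19 = 0.001883
P(O2 supply fails) [OR] = 1 − (1−0.001883) × (1−0.10) = 0.101695
P(Pipeline path unavailable) [OR] = 1 − (1−0.35) × (1−0.22) = 0.493000
P(Cylinder backup unavailable) [AND] = 0.05 × 0.33 × 0.32 = 0.005280
P(Anesthesia gas delivery interrupted) [OR] = 1 − (1−0.409600) × (1−0.101695) × (1−0.493000) × (1−0.005280) = 0.732528
Rounded to 4 decimal places: P(Anesthesia gas delivery interrupted) ≈ 0.7325.

0.7325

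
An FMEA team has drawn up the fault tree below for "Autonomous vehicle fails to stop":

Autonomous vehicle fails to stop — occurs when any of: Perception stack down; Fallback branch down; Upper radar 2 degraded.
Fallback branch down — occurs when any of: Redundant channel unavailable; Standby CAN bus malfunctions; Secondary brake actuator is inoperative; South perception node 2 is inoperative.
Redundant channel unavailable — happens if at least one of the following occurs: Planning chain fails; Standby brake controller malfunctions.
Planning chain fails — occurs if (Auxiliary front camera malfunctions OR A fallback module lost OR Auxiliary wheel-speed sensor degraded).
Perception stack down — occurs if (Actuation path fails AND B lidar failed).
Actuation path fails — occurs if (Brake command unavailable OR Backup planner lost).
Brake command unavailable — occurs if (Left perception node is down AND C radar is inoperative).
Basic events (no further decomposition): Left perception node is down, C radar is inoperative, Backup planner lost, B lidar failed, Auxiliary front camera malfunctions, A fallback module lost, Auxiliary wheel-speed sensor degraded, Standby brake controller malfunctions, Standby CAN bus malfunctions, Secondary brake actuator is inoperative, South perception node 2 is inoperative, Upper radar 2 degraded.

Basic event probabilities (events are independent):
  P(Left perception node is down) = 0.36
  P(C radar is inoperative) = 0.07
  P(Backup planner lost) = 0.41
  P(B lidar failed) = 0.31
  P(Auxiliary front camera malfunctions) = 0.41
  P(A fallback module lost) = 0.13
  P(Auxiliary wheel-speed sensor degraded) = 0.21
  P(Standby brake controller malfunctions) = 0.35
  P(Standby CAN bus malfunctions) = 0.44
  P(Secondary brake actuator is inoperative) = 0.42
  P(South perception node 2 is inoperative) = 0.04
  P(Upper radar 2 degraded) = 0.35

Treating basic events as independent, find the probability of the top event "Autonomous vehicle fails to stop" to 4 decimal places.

0.9536

P(Brake command unavailable) [AND] = 0.36 × 0.07 = 0.025200
P(Actuation path fails) [OR] = 1 − (1−0.025200) × (1−0.41) = 0.424868
P(Perception stack down) [AND] = 0.424868 × 0.31 = 0.131709
P(Planning chain fails) [OR] = 1 − (1−0.41) × (1−0.13) × (1−0.21) = 0.594493
P(Redundant channel unavailable) [OR] = 1 − (1−0.594493) × (1−0.35) = 0.736420
P(Fallback branch down) [OR] = 1 − (1−0.736420) × (1−0.44) × (1−0.42) × (1−0.04) = 0.917814
P(Autonomous vehicle fails to stop) [OR] = 1 − (1−0.131709) × (1−0.917814) × (1−0.35) = 0.953615
Rounded to 4 decimal places: P(Autonomous vehicle fails to stop) ≈ 0.9536.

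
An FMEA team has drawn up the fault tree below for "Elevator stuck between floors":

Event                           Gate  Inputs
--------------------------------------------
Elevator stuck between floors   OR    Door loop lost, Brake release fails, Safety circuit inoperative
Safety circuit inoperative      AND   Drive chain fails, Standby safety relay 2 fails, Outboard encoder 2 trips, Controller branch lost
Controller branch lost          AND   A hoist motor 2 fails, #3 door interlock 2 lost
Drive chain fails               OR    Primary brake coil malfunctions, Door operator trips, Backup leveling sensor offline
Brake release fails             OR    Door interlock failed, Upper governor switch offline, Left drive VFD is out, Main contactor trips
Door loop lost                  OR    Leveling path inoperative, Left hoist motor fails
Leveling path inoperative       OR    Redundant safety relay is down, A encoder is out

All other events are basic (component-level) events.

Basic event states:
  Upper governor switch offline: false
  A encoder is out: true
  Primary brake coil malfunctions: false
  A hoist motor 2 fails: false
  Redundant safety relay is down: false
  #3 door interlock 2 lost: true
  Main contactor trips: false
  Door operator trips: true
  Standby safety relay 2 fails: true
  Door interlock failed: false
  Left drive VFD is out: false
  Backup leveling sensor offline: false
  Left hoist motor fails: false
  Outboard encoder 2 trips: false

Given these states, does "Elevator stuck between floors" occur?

Leveling path inoperative [OR]: Redundant safety relay is down=not, A encoder is out=occurs → at least one input occurs → occurs.
Door loop lost [OR]: Leveling path inoperative=occurs, Left hoist motor fails=not → at least one input occurs → occurs.
Brake release fails [OR]: Door interlock failed=not, Upper governor switch offline=not, Left drive VFD is out=not, Main contactor trips=not → no input occurs → does not occur.
Drive chain fails [OR]: Primary brake coil malfunctions=not, Door operator trips=occurs, Backup leveling sensor offline=not → at least one input occurs → occurs.
Controller branch lost [AND]: A hoist motor 2 fails=not, #3 door interlock 2 lost=occurs → not all inputs occur → does not occur.
Safety circuit inoperative [AND]: Drive chain fails=occurs, Standby safety relay 2 fails=occurs, Outboard encoder 2 trips=not, Controller branch lost=not → not all inputs occur → does not occur.
Elevator stuck between floors [OR]: Door loop lost=occurs, Brake release fails=not, Safety circuit inoperative=not → at least one input occurs → occurs.

Yes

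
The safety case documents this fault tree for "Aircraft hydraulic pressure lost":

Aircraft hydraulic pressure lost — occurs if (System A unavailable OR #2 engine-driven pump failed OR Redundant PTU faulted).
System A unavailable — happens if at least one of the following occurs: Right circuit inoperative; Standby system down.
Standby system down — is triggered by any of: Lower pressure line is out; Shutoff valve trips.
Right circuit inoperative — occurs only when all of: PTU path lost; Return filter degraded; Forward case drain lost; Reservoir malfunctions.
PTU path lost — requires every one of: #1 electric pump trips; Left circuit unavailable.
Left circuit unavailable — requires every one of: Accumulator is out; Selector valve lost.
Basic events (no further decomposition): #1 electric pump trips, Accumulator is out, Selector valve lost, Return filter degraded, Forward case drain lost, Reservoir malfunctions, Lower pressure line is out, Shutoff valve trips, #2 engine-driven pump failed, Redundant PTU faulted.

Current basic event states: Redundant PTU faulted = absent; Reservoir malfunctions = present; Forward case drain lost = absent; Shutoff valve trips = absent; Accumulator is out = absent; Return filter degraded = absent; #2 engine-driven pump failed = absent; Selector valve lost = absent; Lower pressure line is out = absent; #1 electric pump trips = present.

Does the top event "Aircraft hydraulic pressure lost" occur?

Left circuit unavailable [AND]: Accumulator is out=not, Selector valve lost=not → not all inputs occur → does not occur.
PTU path lost [AND]: #1 electric pump trips=occurs, Left circuit unavailable=not → not all inputs occur → does not occur.
Right circuit inoperative [AND]: PTU path lost=not, Return filter degraded=not, Forward case drain lost=not, Reservoir malfunctions=occurs → not all inputs occur → does not occur.
Standby system down [OR]: Lower pressure line is out=not, Shutoff valve trips=not → no input occurs → does not occur.
System A unavailable [OR]: Right circuit inoperative=not, Standby system down=not → no input occurs → does not occur.
Aircraft hydraulic pressure lost [OR]: System A unavailable=not, #2 engine-driven pump failed=not, Redundant PTU faulted=not → no input occurs → does not occur.

No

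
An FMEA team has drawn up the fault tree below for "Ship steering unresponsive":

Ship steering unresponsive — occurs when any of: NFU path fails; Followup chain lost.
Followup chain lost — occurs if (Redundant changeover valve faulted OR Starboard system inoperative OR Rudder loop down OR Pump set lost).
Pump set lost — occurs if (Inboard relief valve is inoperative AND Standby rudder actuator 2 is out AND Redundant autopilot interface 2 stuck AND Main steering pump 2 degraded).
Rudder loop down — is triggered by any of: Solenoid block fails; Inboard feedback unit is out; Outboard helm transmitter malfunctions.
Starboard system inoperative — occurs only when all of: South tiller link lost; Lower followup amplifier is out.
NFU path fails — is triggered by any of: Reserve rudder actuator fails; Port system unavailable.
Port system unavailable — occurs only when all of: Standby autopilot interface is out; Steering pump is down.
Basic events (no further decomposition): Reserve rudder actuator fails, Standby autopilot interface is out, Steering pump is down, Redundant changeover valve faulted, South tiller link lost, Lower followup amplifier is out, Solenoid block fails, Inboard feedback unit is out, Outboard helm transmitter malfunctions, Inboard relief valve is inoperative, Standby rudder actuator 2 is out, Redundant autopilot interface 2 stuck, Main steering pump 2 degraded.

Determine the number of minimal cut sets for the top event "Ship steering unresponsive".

8

Port system unavailable [AND]: one cut set from each child combined → 1 × 1 = 1 cut set(s).
NFU path fails [OR]: union of children's cut sets → 2 cut set(s).
Starboard system inoperative [AND]: one cut set from each child combined → 1 × 1 = 1 cut set(s).
Rudder loop down [OR]: union of children's cut sets → 3 cut set(s).
Pump set lost [AND]: one cut set from each child combined → 1 × 1 × 1 × 1 = 1 cut set(s).
Followup chain lost [OR]: union of children's cut sets → 6 cut set(s).
Ship steering unresponsive [OR]: union of children's cut sets → 8 cut set(s).
Minimal cut sets: {Reserve rudder actuator fails}; {Standby autopilot interface is out, Steering pump is down}; {Redundant changeover valve faulted}; {Lower followup amplifier is out, South tiller link lost}; {Solenoid block fails}; {Inboard feedback unit is out}; {Outboard helm transmitter malfunctions}; {Inboard relief valve is inoperative, Main steering pump 2 degraded, Redundant autopilot interface 2 stuck, Standby rudder actuator 2 is out}.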